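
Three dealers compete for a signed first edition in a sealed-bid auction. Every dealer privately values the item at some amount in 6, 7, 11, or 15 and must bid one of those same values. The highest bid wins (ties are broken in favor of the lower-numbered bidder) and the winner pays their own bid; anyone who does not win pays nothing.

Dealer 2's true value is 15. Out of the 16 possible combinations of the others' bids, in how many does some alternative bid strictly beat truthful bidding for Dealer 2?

6

Others bid (6, 6): truth gives 0; bid 7 gives 8 > 0. Violating.
Others bid (6, 7): truth gives 0; bid 7 gives 8 > 0. Violating.
Others bid (6, 11): truth gives 0; bid 11 gives 4 > 0. Violating.
Others bid (7, 6): truth gives 0; bid 11 gives 4 > 0. Violating.
Others bid (6, 15): truth gives 0; no alternative beats it.
Others bid (7, 15): truth gives 0; no alternative beats it.
(Checking all 16 profiles: 6 have a profitable deviation, 10 do not.)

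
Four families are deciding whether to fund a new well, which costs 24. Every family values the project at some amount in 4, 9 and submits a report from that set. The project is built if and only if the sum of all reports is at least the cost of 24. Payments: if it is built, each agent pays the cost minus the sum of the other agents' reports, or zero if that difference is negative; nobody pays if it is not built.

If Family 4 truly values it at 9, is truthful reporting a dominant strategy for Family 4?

Check each profile of the others' reports and compare truth against every alternative report.
Others report (4, 4, 9): truth gives 2, best alternative gives 0.
Others report (4, 9, 4): truth gives 2, best alternative gives 0.
Others report (9, 4, 4): truth gives 2, best alternative gives 0.
Others report (9, 9, 9): truth gives 9, best alternative gives 9.
Others report (4, 9, 9): truth gives 7, best alternative gives 7.
Others report (9, 4, 9): truth gives 7, best alternative gives 7.
(Remaining 2 profiles checked similarly; truth is weakly best in each.)
In every case the truthful report is at least as good as any alternative, so it is a dominant strategy.

Yes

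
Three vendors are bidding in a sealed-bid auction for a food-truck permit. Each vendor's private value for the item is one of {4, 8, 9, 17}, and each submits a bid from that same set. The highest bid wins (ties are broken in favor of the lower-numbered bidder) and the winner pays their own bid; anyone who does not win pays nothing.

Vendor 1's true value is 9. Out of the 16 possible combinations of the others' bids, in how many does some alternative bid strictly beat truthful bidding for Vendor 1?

4

Others bid (4, 4): truth gives 0; bid 4 gives 5 > 0. Violating.
Others bid (4, 8): truth gives 0; bid 8 gives 1 > 0. Violating.
Others bid (8, 4): truth gives 0; bid 8 gives 1 > 0. Violating.
Others bid (8, 8): truth gives 0; bid 8 gives 1 > 0. Violating.
Others bid (4, 9): truth gives 0; no alternative beats it.
Others bid (4, 17): truth gives 0; no alternative beats it.
(Checking all 16 profiles: 4 have a profitable deviation, 12 do not.)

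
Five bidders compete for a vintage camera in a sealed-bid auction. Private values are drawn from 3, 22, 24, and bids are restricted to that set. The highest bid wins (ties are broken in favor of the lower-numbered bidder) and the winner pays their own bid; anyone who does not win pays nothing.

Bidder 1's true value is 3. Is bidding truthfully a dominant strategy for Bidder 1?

Check each profile of the others' bids and compare truth against every alternative bid.
Others bid (3, 3, 3, 3): truth gives 0, best alternative gives -19.
Others bid (3, 3, 3, 22): truth gives 0, best alternative gives -19.
Others bid (3, 3, 22, 3): truth gives 0, best alternative gives -19.
Others bid (3, 3, 22, 22): truth gives 0, best alternative gives -19.
Others bid (3, 22, 3, 3): truth gives 0, best alternative gives -19.
Others bid (3, 22, 3, 22): truth gives 0, best alternative gives -19.
(Remaining 75 profiles checked similarly; truth is weakly best in each.)
In every case the truthful bid is at least as good as any alternative, so it is a dominant strategy.

Yes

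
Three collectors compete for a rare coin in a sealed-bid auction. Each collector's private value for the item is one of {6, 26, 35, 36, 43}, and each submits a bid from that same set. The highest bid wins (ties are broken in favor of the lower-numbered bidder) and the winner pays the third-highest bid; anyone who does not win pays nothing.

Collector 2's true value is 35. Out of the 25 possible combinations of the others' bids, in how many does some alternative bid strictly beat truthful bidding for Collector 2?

8

Others bid (6, 36): truth gives 0; bid 36 gives 29 > 0. Violating.
Others bid (6, 43): truth gives 0; bid 43 gives 29 > 0. Violating.
Others bid (26, 36): truth gives 0; bid 36 gives 9 > 0. Violating.
Others bid (26, 43): truth gives 0; bid 43 gives 9 > 0. Violating.
Others bid (6, 6): truth gives 29; no alternative beats it.
Others bid (6, 26): truth gives 29; no alternative beats it.
(Checking all 25 profiles: 8 have a profitable deviation, 17 do not.)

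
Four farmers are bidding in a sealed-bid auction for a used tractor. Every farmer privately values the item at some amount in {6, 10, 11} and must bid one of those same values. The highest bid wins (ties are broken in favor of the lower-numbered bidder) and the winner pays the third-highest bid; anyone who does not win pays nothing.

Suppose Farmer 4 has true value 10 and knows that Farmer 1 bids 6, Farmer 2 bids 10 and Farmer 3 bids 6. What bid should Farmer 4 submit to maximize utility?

11

Bid 6: loses, pays 0, utility 0.
Bid 10: loses, pays 0, utility 0.
Bid 11: wins, pays 6, utility 10 - 6 = 4.
The best choice is 11 with utility 4.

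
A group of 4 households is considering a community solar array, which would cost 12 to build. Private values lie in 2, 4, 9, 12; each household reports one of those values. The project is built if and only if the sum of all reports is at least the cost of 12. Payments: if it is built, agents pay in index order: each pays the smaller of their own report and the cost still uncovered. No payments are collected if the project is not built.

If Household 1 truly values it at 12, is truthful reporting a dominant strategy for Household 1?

Consider the case where Household 2 reports 2, Household 3 reports 2 and Household 4 reports 2.
Truthful report 12: project built, pays 12, utility 12 - 12 = 0.
Report 9 instead: project built, pays 9, utility 12 - 9 = 3.
Since 3 > 0, reporting 9 is strictly better here, so truthful reporting is not dominant.

No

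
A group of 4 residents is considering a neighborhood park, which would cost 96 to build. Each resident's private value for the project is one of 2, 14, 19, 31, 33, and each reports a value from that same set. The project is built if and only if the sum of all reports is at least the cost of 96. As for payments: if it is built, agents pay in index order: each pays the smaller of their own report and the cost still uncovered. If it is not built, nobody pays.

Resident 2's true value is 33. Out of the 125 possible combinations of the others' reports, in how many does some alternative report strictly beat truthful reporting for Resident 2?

Others report (2, 31, 33): truth gives 0; report 31 gives 2 > 0. Violating.
Others report (2, 33, 31): truth gives 0; report 31 gives 2 > 0. Violating.
Others report (2, 33, 33): truth gives 0; report 31 gives 2 > 0. Violating.
Others report (14, 19, 33): truth gives 0; report 31 gives 2 > 0. Violating.
Others report (2, 2, 2): truth gives 0; no alternative beats it.
Others report (2, 2, 14): truth gives 0; no alternative beats it.
(Checking all 125 profiles: 53 have a profitable deviation, 72 do not.)

53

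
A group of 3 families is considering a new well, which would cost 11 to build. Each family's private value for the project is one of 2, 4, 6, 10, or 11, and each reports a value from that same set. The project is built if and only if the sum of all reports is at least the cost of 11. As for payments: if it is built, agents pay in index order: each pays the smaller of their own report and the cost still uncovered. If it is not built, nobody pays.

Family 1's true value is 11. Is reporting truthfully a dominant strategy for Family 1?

No

Consider the case where Family 2 reports 2 and Family 3 reports 2.
Truthful report 11: project built, pays 11, utility 11 - 11 = 0.
Report 10 instead: project built, pays 10, utility 11 - 10 = 1.
Since 1 > 0, reporting 10 is strictly better here, so truthful reporting is not dominant.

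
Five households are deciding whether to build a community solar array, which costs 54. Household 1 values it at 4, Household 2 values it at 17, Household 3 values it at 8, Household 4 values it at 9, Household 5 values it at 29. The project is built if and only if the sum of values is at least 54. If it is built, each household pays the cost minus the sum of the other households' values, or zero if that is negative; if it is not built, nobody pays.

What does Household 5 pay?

16

Total value 67 ≥ cost 54, so the project is built.
The other households' values sum to 38.
Cost minus that sum is 54 - 38 = 16.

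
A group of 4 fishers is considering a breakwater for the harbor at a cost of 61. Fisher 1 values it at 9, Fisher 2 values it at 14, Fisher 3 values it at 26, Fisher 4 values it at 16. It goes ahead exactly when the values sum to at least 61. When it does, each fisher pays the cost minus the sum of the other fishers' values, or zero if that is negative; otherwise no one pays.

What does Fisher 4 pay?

Total value 65 ≥ cost 61, so the project is built.
The other fishers' values sum to 49.
Cost minus that sum is 61 - 49 = 12.

12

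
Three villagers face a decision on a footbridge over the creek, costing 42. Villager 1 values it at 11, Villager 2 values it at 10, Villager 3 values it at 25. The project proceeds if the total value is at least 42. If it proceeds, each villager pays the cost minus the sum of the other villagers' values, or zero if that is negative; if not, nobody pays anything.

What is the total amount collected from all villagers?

Total value 46 ≥ cost 42, so it is built.
Villager 1: others sum to 35; max(0, 42 - 35) = 7.
Villager 2: others sum to 36; max(0, 42 - 36) = 6.
Villager 3: others sum to 21; max(0, 42 - 21) = 21.
Total collected = 7 + 6 + 21 = 34.

34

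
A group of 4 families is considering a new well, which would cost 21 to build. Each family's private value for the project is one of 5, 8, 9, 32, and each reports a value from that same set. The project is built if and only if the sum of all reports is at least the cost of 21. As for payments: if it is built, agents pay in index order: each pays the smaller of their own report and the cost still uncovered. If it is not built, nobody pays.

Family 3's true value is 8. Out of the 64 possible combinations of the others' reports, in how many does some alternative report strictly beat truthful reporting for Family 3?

19

Others report (5, 5, 8): truth gives 0; report 5 gives 3 > 0. Violating.
Others report (5, 5, 9): truth gives 0; report 5 gives 3 > 0. Violating.
Others report (5, 5, 32): truth gives 0; report 5 gives 3 > 0. Violating.
Others report (5, 8, 5): truth gives 0; report 5 gives 3 > 0. Violating.
Others report (5, 5, 5): truth gives 0; no alternative beats it.
Others report (5, 32, 5): truth gives 8; no alternative beats it.
(Checking all 64 profiles: 19 have a profitable deviation, 45 do not.)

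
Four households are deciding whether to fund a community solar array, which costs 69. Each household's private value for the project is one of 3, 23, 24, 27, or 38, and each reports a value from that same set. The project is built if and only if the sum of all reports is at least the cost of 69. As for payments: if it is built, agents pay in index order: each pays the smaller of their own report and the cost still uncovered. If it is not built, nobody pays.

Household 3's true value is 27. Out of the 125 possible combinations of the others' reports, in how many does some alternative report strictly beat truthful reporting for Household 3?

Others report (3, 23, 23): truth gives 0; report 23 gives 4 > 0. Violating.
Others report (3, 23, 24): truth gives 0; report 23 gives 4 > 0. Violating.
Others report (3, 23, 27): truth gives 0; report 23 gives 4 > 0. Violating.
Others report (3, 23, 38): truth gives 0; report 23 gives 4 > 0. Violating.
Others report (3, 3, 3): truth gives 0; no alternative beats it.
Others report (3, 3, 23): truth gives 0; no alternative beats it.
(Checking all 125 profiles: 94 have a profitable deviation, 31 do not.)

94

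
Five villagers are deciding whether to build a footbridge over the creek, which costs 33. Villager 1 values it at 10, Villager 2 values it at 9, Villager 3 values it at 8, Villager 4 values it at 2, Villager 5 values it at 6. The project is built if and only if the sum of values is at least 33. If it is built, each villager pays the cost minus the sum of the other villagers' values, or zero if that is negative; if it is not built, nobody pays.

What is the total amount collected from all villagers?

25

Total value 35 ≥ cost 33, so it is built.
Villager 1: others sum to 25; max(0, 33 - 25) = 8.
Villager 2: others sum to 26; max(0, 33 - 26) = 7.
Villager 3: others sum to 27; max(0, 33 - 27) = 6.
Villager 4: others sum to 33; max(0, 33 - 33) = 0.
Villager 5: others sum to 29; max(0, 33 - 29) = 4.
Total collected = 8 + 7 + 6 + 0 + 4 = 25.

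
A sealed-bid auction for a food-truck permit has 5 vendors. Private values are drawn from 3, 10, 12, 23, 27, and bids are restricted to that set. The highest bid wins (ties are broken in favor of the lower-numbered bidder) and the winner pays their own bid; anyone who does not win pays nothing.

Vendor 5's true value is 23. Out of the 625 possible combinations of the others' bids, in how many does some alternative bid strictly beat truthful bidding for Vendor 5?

16

Others bid (3, 3, 3, 3): truth gives 0; bid 10 gives 13 > 0. Violating.
Others bid (3, 3, 3, 10): truth gives 0; bid 12 gives 11 > 0. Violating.
Others bid (3, 3, 10, 3): truth gives 0; bid 12 gives 11 > 0. Violating.
Others bid (3, 3, 10, 10): truth gives 0; bid 12 gives 11 > 0. Violating.
Others bid (3, 3, 3, 12): truth gives 0; no alternative beats it.
Others bid (3, 3, 3, 23): truth gives 0; no alternative beats it.
(Checking all 625 profiles: 16 have a profitable deviation, 609 do not.)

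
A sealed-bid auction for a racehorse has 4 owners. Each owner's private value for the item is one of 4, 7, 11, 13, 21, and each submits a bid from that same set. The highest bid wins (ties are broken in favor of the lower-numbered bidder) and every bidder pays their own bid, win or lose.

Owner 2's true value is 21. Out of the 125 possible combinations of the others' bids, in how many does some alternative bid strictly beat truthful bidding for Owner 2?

Others bid (4, 4, 4): truth gives 0; bid 7 gives 14 > 0. Violating.
Others bid (4, 4, 7): truth gives 0; bid 7 gives 14 > 0. Violating.
Others bid (4, 4, 11): truth gives 0; bid 11 gives 10 > 0. Violating.
Others bid (4, 4, 13): truth gives 0; bid 13 gives 8 > 0. Violating.
Others bid (4, 4, 21): truth gives 0; no alternative beats it.
Others bid (4, 7, 21): truth gives 0; no alternative beats it.
(Checking all 125 profiles: 73 have a profitable deviation, 52 do not.)

73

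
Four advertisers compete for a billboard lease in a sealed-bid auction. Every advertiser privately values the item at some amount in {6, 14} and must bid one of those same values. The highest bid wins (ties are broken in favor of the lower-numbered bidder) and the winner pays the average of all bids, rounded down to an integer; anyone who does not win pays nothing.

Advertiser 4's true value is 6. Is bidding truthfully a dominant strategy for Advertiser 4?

Yes

Check each profile of the others' bids and compare truth against every alternative bid.
Others bid (6, 6, 6): truth gives 0, best alternative gives -2.
Others bid (6, 6, 14): truth gives 0, best alternative gives 0.
Others bid (6, 14, 6): truth gives 0, best alternative gives 0.
Others bid (6, 14, 14): truth gives 0, best alternative gives 0.
Others bid (14, 6, 6): truth gives 0, best alternative gives 0.
Others bid (14, 6, 14): truth gives 0, best alternative gives 0.
(Remaining 2 profiles checked similarly; truth is weakly best in each.)
In every case the truthful bid is at least as good as any alternative, so it is a dominant strategy.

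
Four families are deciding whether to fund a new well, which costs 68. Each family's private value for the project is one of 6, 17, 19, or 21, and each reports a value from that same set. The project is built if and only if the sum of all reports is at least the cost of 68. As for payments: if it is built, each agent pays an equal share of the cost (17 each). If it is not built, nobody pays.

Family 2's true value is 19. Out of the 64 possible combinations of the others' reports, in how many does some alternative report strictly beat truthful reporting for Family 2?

Others report (6, 21, 21): truth gives 0; report 21 gives 2 > 0. Violating.
Others report (21, 6, 21): truth gives 0; report 21 gives 2 > 0. Violating.
Others report (21, 21, 6): truth gives 0; report 21 gives 2 > 0. Violating.
Others report (6, 6, 6): truth gives 0; no alternative beats it.
Others report (6, 6, 17): truth gives 0; no alternative beats it.
(Checking all 64 profiles: 3 have a profitable deviation, 61 do not.)

3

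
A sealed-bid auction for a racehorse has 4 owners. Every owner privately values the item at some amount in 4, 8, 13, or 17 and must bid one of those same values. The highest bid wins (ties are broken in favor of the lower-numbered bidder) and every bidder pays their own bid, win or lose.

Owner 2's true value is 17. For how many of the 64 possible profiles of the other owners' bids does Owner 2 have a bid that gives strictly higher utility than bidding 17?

Others bid (4, 4, 4): truth gives 0; bid 8 gives 9 > 0. Violating.
Others bid (4, 4, 8): truth gives 0; bid 8 gives 9 > 0. Violating.
Others bid (4, 4, 13): truth gives 0; bid 13 gives 4 > 0. Violating.
Others bid (4, 8, 4): truth gives 0; bid 8 gives 9 > 0. Violating.
Others bid (4, 4, 17): truth gives 0; no alternative beats it.
Others bid (4, 8, 17): truth gives 0; no alternative beats it.
(Checking all 64 profiles: 34 have a profitable deviation, 30 do not.)

34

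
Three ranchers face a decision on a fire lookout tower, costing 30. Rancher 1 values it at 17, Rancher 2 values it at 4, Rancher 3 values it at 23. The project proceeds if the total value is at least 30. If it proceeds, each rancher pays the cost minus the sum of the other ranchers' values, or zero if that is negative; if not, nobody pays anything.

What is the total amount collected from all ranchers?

12

Total value 44 ≥ cost 30, so it is built.
Rancher 1: others sum to 27; max(0, 30 - 27) = 3.
Rancher 2: others sum to 40; max(0, 30 - 40) = 0.
Rancher 3: others sum to 21; max(0, 30 - 21) = 9.
Total collected = 3 + 0 + 9 = 12.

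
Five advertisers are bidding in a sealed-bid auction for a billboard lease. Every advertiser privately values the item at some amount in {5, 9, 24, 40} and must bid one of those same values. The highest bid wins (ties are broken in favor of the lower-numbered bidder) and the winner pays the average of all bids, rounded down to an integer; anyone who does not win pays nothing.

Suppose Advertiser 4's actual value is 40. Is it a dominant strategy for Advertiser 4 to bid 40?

No

Consider the case where Advertiser 1 bids 5, Advertiser 2 bids 5, Advertiser 3 bids 5 and Advertiser 5 bids 5.
Truthful bid 40: wins, pays 12, utility 40 - 12 = 28.
Bid 9 instead: wins, pays 5, utility 40 - 5 = 35.
Since 35 > 28, bidding 9 is strictly better here, so truthful bidding is not dominant.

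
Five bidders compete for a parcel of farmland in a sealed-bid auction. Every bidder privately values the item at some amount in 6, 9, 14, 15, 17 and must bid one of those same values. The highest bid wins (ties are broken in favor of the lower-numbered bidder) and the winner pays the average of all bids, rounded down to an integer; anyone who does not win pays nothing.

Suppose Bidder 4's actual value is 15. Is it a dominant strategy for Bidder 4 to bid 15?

Consider the case where Bidder 1 bids 6, Bidder 2 bids 6, Bidder 3 bids 6 and Bidder 5 bids 6.
Truthful bid 15: wins, pays 7, utility 15 - 7 = 8.
Bid 9 instead: wins, pays 6, utility 15 - 6 = 9.
Since 9 > 8, bidding 9 is strictly better here, so truthful bidding is not dominant.

No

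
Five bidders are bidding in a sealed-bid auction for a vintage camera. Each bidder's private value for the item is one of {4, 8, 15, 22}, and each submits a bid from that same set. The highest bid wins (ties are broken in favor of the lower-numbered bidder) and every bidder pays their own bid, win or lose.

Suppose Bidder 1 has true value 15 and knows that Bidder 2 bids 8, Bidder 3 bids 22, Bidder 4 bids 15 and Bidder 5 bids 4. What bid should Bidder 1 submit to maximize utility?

4

Bid 4: loses but pays 4, utility -4.
Bid 8: loses but pays 8, utility -8.
Bid 15: loses but pays 15, utility -15.
Bid 22: wins, pays 22, utility 15 - 22 = -7.
The best choice is 4 with utility -4.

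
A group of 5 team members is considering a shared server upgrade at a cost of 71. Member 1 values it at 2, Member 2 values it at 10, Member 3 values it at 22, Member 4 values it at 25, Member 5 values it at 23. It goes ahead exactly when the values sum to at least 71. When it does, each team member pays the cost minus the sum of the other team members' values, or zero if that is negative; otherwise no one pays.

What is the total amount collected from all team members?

37

Total value 82 ≥ cost 71, so it is built.
Member 1: others sum to 80; max(0, 71 - 80) = 0.
Member 2: others sum to 72; max(0, 71 - 72) = 0.
Member 3: others sum to 60; max(0, 71 - 60) = 11.
Member 4: others sum to 57; max(0, 71 - 57) = 14.
Member 5: others sum to 59; max(0, 71 - 59) = 12.
Total collected = 0 + 0 + 11 + 14 + 12 = 37.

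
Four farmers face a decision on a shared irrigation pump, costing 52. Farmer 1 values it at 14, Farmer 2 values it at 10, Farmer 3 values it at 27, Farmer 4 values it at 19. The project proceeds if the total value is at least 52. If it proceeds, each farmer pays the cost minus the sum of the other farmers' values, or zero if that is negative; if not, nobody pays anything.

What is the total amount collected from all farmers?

Total value 70 ≥ cost 52, so it is built.
Farmer 1: others sum to 56; max(0, 52 - 56) = 0.
Farmer 2: others sum to 60; max(0, 52 - 60) = 0.
Farmer 3: others sum to 43; max(0, 52 - 43) = 9.
Farmer 4: others sum to 51; max(0, 52 - 51) = 1.
Total collected = 0 + 0 + 9 + 1 = 10.

10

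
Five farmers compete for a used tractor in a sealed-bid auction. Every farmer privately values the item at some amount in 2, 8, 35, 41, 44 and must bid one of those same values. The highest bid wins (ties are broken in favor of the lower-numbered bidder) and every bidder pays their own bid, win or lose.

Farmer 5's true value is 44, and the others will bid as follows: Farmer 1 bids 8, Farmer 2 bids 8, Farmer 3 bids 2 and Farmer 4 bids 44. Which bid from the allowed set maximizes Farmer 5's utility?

Bid 2: loses but pays 2, utility -2.
Bid 8: loses but pays 8, utility -8.
Bid 35: loses but pays 35, utility -35.
Bid 41: loses but pays 41, utility -41.
Bid 44: loses but pays 44, utility -44.
The best choice is 2 with utility -2.

2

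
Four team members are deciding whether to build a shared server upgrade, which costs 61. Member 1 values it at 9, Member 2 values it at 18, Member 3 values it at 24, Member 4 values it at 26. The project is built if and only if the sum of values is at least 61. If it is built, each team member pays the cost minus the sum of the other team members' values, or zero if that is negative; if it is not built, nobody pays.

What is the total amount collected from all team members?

Total value 77 ≥ cost 61, so it is built.
Member 1: others sum to 68; max(0, 61 - 68) = 0.
Member 2: others sum to 59; max(0, 61 - 59) = 2.
Member 3: others sum to 53; max(0, 61 - 53) = 8.
Member 4: others sum to 51; max(0, 61 - 51) = 10.
Total collected = 0 + 2 + 8 + 10 = 20.

20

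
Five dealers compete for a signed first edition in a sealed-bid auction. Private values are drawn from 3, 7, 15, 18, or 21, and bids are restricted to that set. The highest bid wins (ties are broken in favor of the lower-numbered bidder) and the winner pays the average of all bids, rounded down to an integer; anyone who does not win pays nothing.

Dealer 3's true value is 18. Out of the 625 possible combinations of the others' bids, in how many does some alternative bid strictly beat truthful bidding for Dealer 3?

Others bid (3, 3, 3, 3): truth gives 12; bid 7 gives 15 > 12. Violating.
Others bid (3, 3, 3, 7): truth gives 12; bid 7 gives 14 > 12. Violating.
Others bid (3, 3, 3, 15): truth gives 10; bid 15 gives 11 > 10. Violating.
Others bid (3, 3, 3, 21): truth gives 0; bid 21 gives 8 > 0. Violating.
Others bid (3, 3, 3, 18): truth gives 9; no alternative beats it.
Others bid (3, 3, 7, 18): truth gives 9; no alternative beats it.
(Checking all 625 profiles: 257 have a profitable deviation, 368 do not.)

257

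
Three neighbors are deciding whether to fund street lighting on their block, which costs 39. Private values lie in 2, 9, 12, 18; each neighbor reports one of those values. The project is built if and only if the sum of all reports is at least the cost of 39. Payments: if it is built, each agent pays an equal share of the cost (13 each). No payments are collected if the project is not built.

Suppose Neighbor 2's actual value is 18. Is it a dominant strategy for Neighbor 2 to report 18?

Check each profile of the others' reports and compare truth against every alternative report.
Others report (9, 12): truth gives 5, best alternative gives 0.
Others report (12, 9): truth gives 5, best alternative gives 0.
Others report (12, 12): truth gives 5, best alternative gives 0.
Others report (9, 18): truth gives 5, best alternative gives 5.
Others report (12, 18): truth gives 5, best alternative gives 5.
Others report (18, 9): truth gives 5, best alternative gives 5.
(Remaining 10 profiles checked similarly; truth is weakly best in each.)
In every case the truthful report is at least as good as any alternative, so it is a dominant strategy.

Yes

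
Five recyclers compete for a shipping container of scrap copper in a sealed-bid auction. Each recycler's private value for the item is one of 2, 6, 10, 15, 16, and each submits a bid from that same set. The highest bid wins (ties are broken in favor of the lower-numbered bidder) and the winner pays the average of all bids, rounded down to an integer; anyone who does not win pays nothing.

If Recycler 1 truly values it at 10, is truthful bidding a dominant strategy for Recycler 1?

Consider the case where Recycler 2 bids 2, Recycler 3 bids 2, Recycler 4 bids 2 and Recycler 5 bids 2.
Truthful bid 10: wins, pays 3, utility 10 - 3 = 7.
Bid 2 instead: wins, pays 2, utility 10 - 2 = 8.
Since 8 > 7, bidding 2 is strictly better here, so truthful bidding is not dominant.

No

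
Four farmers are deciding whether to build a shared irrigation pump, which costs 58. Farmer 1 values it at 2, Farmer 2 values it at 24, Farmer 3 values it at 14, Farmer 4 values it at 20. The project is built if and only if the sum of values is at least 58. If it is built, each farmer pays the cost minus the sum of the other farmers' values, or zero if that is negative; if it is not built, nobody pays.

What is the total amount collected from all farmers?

52

Total value 60 ≥ cost 58, so it is built.
Farmer 1: others sum to 58; max(0, 58 - 58) = 0.
Farmer 2: others sum to 36; max(0, 58 - 36) = 22.
Farmer 3: others sum to 46; max(0, 58 - 46) = 12.
Farmer 4: others sum to 40; max(0, 58 - 40) = 18.
Total collected = 0 + 22 + 12 + 18 = 52.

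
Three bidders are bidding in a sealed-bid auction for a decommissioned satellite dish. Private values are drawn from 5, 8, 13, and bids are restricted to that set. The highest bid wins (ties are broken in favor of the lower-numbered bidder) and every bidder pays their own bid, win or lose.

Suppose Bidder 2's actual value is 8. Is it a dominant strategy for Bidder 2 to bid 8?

No

Consider the case where Bidder 1 bids 5 and Bidder 3 bids 13.
Truthful bid 8: loses but pays 8, utility -8.
Bid 5 instead: loses but pays 5, utility -5.
Since -5 > -8, bidding 5 is strictly better here, so truthful bidding is not dominant.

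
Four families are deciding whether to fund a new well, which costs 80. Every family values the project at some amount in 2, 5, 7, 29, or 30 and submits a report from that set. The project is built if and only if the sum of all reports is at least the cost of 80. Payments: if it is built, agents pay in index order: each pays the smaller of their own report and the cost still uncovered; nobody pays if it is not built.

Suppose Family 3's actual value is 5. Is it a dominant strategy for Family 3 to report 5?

Consider the case where Family 1 reports 29, Family 2 reports 29 and Family 4 reports 29.
Truthful report 5: project built, pays 5, utility 5 - 5 = 0.
Report 2 instead: project built, pays 2, utility 5 - 2 = 3.
Since 3 > 0, reporting 2 is strictly better here, so truthful reporting is not dominant.

No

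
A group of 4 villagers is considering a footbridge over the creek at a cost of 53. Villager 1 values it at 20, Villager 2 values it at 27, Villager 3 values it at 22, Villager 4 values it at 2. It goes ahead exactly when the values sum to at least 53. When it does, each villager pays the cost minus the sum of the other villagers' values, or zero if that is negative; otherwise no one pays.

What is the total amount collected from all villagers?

Total value 71 ≥ cost 53, so it is built.
Villager 1: others sum to 51; max(0, 53 - 51) = 2.
Villager 2: others sum to 44; max(0, 53 - 44) = 9.
Villager 3: others sum to 49; max(0, 53 - 49) = 4.
Villager 4: others sum to 69; max(0, 53 - 69) = 0.
Total collected = 2 + 9 + 4 + 0 = 15.

15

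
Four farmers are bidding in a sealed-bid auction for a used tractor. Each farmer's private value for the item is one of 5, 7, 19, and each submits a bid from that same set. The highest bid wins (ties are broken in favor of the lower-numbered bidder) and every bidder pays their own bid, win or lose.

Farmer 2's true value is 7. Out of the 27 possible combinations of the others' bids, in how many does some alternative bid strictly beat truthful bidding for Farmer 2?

Others bid (5, 5, 19): truth gives -7; bid 5 gives -5 > -7. Violating.
Others bid (5, 7, 19): truth gives -7; bid 5 gives -5 > -7. Violating.
Others bid (5, 19, 5): truth gives -7; bid 5 gives -5 > -7. Violating.
Others bid (5, 19, 7): truth gives -7; bid 5 gives -5 > -7. Violating.
Others bid (5, 5, 5): truth gives 0; no alternative beats it.
Others bid (5, 5, 7): truth gives 0; no alternative beats it.
(Checking all 27 profiles: 23 have a profitable deviation, 4 do not.)

23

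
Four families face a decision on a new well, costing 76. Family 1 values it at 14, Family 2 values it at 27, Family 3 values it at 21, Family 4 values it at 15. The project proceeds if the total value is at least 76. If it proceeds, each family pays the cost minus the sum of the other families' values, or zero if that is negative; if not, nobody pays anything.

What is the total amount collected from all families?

73

Total value 77 ≥ cost 76, so it is built.
Family 1: others sum to 63; max(0, 76 - 63) = 13.
Family 2: others sum to 50; max(0, 76 - 50) = 26.
Family 3: others sum to 56; max(0, 76 - 56) = 20.
Family 4: others sum to 62; max(0, 76 - 62) = 14.
Total collected = 13 + 26 + 20 + 14 = 73.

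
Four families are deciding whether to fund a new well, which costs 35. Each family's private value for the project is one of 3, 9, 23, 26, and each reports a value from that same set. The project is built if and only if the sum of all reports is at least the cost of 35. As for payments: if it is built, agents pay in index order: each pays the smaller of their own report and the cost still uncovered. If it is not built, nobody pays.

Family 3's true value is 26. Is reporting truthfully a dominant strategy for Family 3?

Consider the case where Family 1 reports 3, Family 2 reports 3 and Family 4 reports 9.
Truthful report 26: project built, pays 26, utility 26 - 26 = 0.
Report 23 instead: project built, pays 23, utility 26 - 23 = 3.
Since 3 > 0, reporting 23 is strictly better here, so truthful reporting is not dominant.

No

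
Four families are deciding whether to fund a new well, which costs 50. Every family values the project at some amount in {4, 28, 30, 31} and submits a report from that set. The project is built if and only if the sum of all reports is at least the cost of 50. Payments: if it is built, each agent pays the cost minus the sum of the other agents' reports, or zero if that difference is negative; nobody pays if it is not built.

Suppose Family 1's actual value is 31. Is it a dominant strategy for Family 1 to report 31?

Check each profile of the others' reports and compare truth against every alternative report.
Others report (4, 28, 28): truth gives 31, best alternative gives 31.
Others report (4, 28, 30): truth gives 31, best alternative gives 31.
Others report (4, 28, 31): truth gives 31, best alternative gives 31.
Others report (4, 30, 28): truth gives 31, best alternative gives 31.
Others report (4, 30, 30): truth gives 31, best alternative gives 31.
Others report (4, 30, 31): truth gives 31, best alternative gives 31.
(Remaining 58 profiles checked similarly; truth is weakly best in each.)
In every case the truthful report is at least as good as any alternative, so it is a dominant strategy.

Yes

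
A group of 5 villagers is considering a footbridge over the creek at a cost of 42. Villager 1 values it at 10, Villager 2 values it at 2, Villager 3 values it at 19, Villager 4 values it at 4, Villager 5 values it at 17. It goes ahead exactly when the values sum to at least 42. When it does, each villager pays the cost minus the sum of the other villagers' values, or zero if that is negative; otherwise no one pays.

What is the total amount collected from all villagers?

Total value 52 ≥ cost 42, so it is built.
Villager 1: others sum to 42; max(0, 42 - 42) = 0.
Villager 2: others sum to 50; max(0, 42 - 50) = 0.
Villager 3: others sum to 33; max(0, 42 - 33) = 9.
Villager 4: others sum to 48; max(0, 42 - 48) = 0.
Villager 5: others sum to 35; max(0, 42 - 35) = 7.
Total collected = 0 + 0 + 9 + 0 + 7 = 16.

16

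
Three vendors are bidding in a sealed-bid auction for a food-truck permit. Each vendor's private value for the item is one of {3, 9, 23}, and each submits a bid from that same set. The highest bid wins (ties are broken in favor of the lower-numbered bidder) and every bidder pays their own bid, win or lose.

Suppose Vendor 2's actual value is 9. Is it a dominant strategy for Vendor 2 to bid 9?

Consider the case where Vendor 1 bids 3 and Vendor 3 bids 23.
Truthful bid 9: loses but pays 9, utility -9.
Bid 3 instead: loses but pays 3, utility -3.
Since -3 > -9, bidding 3 is strictly better here, so truthful bidding is not dominant.

No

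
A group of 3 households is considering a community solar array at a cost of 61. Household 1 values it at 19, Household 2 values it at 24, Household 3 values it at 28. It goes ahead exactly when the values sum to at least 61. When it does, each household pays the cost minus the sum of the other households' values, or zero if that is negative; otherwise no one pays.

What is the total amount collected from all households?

Total value 71 ≥ cost 61, so it is built.
Household 1: others sum to 52; max(0, 61 - 52) = 9.
Household 2: others sum to 47; max(0, 61 - 47) = 14.
Household 3: others sum to 43; max(0, 61 - 43) = 18.
Total collected = 9 + 14 + 18 = 41.

41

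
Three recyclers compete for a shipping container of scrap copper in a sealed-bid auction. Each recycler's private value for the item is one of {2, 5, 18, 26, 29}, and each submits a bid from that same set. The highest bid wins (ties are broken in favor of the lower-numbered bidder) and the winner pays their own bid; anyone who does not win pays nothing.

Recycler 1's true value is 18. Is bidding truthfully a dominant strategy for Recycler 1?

No

Consider the case where Recycler 2 bids 2 and Recycler 3 bids 2.
Truthful bid 18: wins, pays 18, utility 18 - 18 = 0.
Bid 2 instead: wins, pays 2, utility 18 - 2 = 16.
Since 16 > 0, bidding 2 is strictly better here, so truthful bidding is not dominant.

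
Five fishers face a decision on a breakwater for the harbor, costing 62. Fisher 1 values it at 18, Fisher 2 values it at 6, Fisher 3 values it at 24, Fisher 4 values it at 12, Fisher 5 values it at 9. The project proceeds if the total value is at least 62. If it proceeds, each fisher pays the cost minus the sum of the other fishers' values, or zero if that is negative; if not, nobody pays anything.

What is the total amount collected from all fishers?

Total value 69 ≥ cost 62, so it is built.
Fisher 1: others sum to 51; max(0, 62 - 51) = 11.
Fisher 2: others sum to 63; max(0, 62 - 63) = 0.
Fisher 3: others sum to 45; max(0, 62 - 45) = 17.
Fisher 4: others sum to 57; max(0, 62 - 57) = 5.
Fisher 5: others sum to 60; max(0, 62 - 60) = 2.
Total collected = 11 + 0 + 17 + 5 + 2 = 35.

35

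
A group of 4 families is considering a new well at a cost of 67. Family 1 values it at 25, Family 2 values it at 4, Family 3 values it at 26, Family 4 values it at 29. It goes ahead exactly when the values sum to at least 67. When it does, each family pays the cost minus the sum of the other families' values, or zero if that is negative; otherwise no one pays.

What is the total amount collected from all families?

29

Total value 84 ≥ cost 67, so it is built.
Family 1: others sum to 59; max(0, 67 - 59) = 8.
Family 2: others sum to 80; max(0, 67 - 80) = 0.
Family 3: others sum to 58; max(0, 67 - 58) = 9.
Family 4: others sum to 55; max(0, 67 - 55) = 12.
Total collected = 8 + 0 + 9 + 12 = 29.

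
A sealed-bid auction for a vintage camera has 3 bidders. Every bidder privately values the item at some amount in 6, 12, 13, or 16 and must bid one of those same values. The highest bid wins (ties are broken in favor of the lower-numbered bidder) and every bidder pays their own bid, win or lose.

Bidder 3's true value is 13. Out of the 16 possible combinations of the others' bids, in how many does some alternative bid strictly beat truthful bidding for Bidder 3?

Others bid (6, 6): truth gives 0; bid 12 gives 1 > 0. Violating.
Others bid (6, 13): truth gives -13; bid 16 gives -3 > -13. Violating.
Others bid (6, 16): truth gives -13; bid 6 gives -6 > -13. Violating.
Others bid (12, 13): truth gives -13; bid 16 gives -3 > -13. Violating.
Others bid (6, 12): truth gives 0; no alternative beats it.
Others bid (12, 6): truth gives 0; no alternative beats it.
(Checking all 16 profiles: 13 have a profitable deviation, 3 do not.)

13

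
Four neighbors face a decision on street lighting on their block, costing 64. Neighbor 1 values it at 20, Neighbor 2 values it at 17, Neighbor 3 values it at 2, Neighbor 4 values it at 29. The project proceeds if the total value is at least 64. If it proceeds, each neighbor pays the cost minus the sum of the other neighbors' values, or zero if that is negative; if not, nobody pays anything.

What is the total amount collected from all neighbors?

Total value 68 ≥ cost 64, so it is built.
Neighbor 1: others sum to 48; max(0, 64 - 48) = 16.
Neighbor 2: others sum to 51; max(0, 64 - 51) = 13.
Neighbor 3: others sum to 66; max(0, 64 - 66) = 0.
Neighbor 4: others sum to 39; max(0, 64 - 39) = 25.
Total collected = 16 + 13 + 0 + 25 = 54.

54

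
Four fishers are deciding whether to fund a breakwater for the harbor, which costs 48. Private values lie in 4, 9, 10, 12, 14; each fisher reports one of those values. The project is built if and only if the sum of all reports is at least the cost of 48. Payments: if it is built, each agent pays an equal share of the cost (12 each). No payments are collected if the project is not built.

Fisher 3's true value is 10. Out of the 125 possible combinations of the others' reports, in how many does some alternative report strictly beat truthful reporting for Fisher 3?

Others report (10, 14, 14): truth gives -2; report 4 gives 0 > -2. Violating.
Others report (12, 12, 14): truth gives -2; report 4 gives 0 > -2. Violating.
Others report (12, 14, 12): truth gives -2; report 4 gives 0 > -2. Violating.
Others report (12, 14, 14): truth gives -2; report 4 gives 0 > -2. Violating.
Others report (4, 4, 4): truth gives 0; no alternative beats it.
Others report (4, 4, 9): truth gives 0; no alternative beats it.
(Checking all 125 profiles: 10 have a profitable deviation, 115 do not.)

10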